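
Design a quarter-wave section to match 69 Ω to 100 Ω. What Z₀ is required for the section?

Z_qwt = √(Z_0·R_L) = √(100 × 69) = √6900

Z_qwt ≈ 83.1 Ω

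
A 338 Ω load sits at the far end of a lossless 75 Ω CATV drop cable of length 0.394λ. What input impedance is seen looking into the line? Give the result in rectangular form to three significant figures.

βl = 2π × 0.394 = 142°
tan(βl) = tan(142°) = -0.786
Z_in = Z_0·(Z_L + jZ_0·tanβl)/(Z_0 + jZ_L·tanβl)
     = 75·(338 − j58.9)/(75 − j266)

Z_in ≈ 40.4 + j84 Ω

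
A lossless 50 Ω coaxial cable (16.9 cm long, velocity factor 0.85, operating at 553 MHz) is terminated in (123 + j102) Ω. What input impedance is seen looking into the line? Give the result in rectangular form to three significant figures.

Z_in ≈ 15.1 + j26.8 Ω

λ = v/f = 0.85·c / 553 MHz = 0.461 m
βl = 2π·l/λ = 2π × 0.366 = 132°
tan(βl) = tan(132°) = -1.11
Z_in = Z_0·(Z_L + jZ_0·tanβl)/(Z_0 + jZ_L·tanβl)
     = 50·(123 + j46.4)/(164 − j137)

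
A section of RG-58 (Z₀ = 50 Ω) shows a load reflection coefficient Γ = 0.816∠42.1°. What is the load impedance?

Z_L ≈ 36.7 + j120 Ω

Z_L = Z_0·(1 + Γ)/(1 − Γ) = 50·(1.61 + j0.547)/(0.395 − j0.547)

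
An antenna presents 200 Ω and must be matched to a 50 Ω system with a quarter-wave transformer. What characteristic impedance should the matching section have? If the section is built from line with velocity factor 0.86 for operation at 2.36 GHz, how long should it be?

Z_qwt ≈ 100 Ω; length ≈ 2.73 cm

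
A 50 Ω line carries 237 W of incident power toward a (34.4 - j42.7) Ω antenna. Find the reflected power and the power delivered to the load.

P_reflected ≈ 54.7 W; P_delivered ≈ 182 W

|Γ| = |(-15.6 − j42.7)/(84.4 − j42.7)| = 0.481
|Γ|² = 0.231
P_refl = |Γ|²·P_inc = 54.7 W, P_del = (1 − |Γ|²)·P_inc = 182 W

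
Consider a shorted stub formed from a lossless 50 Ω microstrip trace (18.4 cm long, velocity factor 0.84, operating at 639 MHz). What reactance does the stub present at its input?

X_in ≈ -10.7 Ω (capacitive)

λ = v/f = 0.84·c / 639 MHz = 0.394 m
βl = 2π·l/λ = 2π × 0.467 = 168°
tan(βl) = -0.213
For a shorted stub, Z_in = jZ_0·tan(βl)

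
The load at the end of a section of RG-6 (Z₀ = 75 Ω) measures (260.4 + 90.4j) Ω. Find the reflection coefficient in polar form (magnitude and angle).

Γ ≈ 0.594 ∠ 10.9°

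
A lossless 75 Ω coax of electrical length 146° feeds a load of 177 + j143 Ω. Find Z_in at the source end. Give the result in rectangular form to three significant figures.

tan(βl) = tan(146°) = -0.675
Z_in = Z_0·(Z_L + jZ_0·tanβl)/(Z_0 + jZ_L·tanβl)
     = 75·(177 + j92.4)/(171 − j119)

Z_in ≈ 33.2 + j63.5 Ω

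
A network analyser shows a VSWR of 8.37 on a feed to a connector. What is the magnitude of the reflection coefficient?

|Γ| ≈ 0.787

|Γ| = (S − 1)/(S + 1) = (8.37 − 1)/(8.37 + 1) = 7.37/9.37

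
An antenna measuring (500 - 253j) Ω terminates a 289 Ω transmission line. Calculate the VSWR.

VSWR ≈ 2.32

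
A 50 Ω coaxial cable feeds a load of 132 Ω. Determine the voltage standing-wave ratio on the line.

For a purely resistive load, VSWR = R_L/Z_0 or Z_0/R_L (whichever > 1) = 132/50

VSWR ≈ 2.64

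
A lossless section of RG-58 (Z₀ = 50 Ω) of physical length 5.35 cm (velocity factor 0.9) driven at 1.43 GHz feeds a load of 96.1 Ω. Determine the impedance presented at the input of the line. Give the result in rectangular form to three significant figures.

Z_in ≈ 26.9 + j7.66 Ω

λ = v/f = 0.9·c / 1.43 GHz = 0.189 m
βl = 2π·l/λ = 2π × 0.283 = 102°
tan(βl) = tan(102°) = -4.7
Z_in = Z_0·(Z_L + jZ_0·tanβl)/(Z_0 + jZ_L·tanβl)
     = 50·(96.1 − j235)/(50 − j452)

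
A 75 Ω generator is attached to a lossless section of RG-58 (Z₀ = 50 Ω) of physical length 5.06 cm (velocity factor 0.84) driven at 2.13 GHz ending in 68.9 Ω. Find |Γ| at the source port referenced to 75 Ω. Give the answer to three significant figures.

λ = v/f = 0.84·c / 2.13 GHz = 0.118 m
βl = 2π·l/λ = 2π × 0.428 = 154°
tan(βl) = -0.488
Z_in = Z_0·(Z_L + jZ_0·tanβl)/(Z_0 + jZ_L·tanβl) = 58.7 + j15.1 Ω
Γ_s = (Z_in − Z_s)/(Z_in + Z_s) = (-16.3 + j15.1)/(134 + j15.1), |Γ_s| = 0.165

|Γ| ≈ 0.165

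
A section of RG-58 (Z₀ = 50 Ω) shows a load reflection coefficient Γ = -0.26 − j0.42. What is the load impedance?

Z_L ≈ 21.4 − j23.8 Ω

Z_L = Z_0·(1 + Γ)/(1 − Γ) = 50·(0.74 − j0.42)/(1.26 + j0.42)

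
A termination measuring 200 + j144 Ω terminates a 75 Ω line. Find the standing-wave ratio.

VSWR ≈ 4.19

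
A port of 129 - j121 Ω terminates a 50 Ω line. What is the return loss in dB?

Γ = (79 − j121)/(179 − j121), |Γ| = 0.669
RL = −20·log₁₀|Γ| = −20·log₁₀(0.669)

RL ≈ 3.49 dB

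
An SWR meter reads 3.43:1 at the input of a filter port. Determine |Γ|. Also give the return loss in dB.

|Γ| ≈ 0.549; return loss ≈ 5.22 dB

|Γ| = (S − 1)/(S + 1) = (3.43 − 1)/(3.43 + 1) = 2.43/4.43
RL = −20·log₁₀|Γ| = −20·log₁₀(0.549)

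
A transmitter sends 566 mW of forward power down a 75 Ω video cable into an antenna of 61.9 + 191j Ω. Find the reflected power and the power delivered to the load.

|Γ| = |(-13.1 + j191)/(136.9 + j191)| = 0.815
|Γ|² = 0.664
P_refl = |Γ|²·P_inc = 376 mW, P_del = (1 − |Γ|²)·P_inc = 190 mW

P_reflected ≈ 376 mW; P_delivered ≈ 190 mW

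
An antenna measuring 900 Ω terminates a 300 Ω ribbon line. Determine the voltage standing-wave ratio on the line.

For a purely resistive load, VSWR = R_L/Z_0 or Z_0/R_L (whichever > 1) = 900/300

VSWR ≈ 3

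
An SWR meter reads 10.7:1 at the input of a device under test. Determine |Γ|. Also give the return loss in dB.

|Γ| = (S − 1)/(S + 1) = (10.7 − 1)/(10.7 + 1) = 9.7/11.7
RL = −20·log₁₀|Γ| = −20·log₁₀(0.829)

|Γ| ≈ 0.829; return loss ≈ 1.63 dB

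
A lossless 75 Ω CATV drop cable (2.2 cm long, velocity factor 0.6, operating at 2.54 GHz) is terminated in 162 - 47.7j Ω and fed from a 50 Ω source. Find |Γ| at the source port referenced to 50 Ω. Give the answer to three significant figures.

|Γ| ≈ 0.372

λ = v/f = 0.6·c / 2.54 GHz = 0.0709 m
βl = 2π·l/λ = 2π × 0.31 = 112°
tan(βl) = -2.51
Z_in = Z_0·(Z_L + jZ_0·tanβl)/(Z_0 + jZ_L·tanβl) = 39.8 + j34.3 Ω
Γ_s = (Z_in − Z_s)/(Z_in + Z_s) = (-10.2 + j34.3)/(89.8 + j34.3), |Γ_s| = 0.372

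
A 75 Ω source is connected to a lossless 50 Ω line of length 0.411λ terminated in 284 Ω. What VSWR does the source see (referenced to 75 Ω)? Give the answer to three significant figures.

βl = 2π × 0.411 = 148°
tan(βl) = -0.626
Z_in = Z_0·(Z_L + jZ_0·tanβl)/(Z_0 + jZ_L·tanβl) = 29 + j71.7 Ω
Γ_s = (Z_in − Z_s)/(Z_in + Z_s) = (-46 + j71.7)/(104 + j71.7), |Γ_s| = 0.675
VSWR = (1 + |Γ_s|)/(1 − |Γ_s|)

VSWR ≈ 5.15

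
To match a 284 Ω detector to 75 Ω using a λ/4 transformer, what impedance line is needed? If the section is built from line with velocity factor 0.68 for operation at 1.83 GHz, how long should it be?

Z_qwt = √(Z_0·R_L) = √(75 × 284) = √21300
λ = 0.68·c/f = 0.111 m, so l = λ/4 = 0.0279 m

Z_qwt ≈ 146 Ω; length ≈ 2.79 cm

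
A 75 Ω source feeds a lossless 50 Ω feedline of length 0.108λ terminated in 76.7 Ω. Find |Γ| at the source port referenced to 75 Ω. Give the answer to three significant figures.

βl = 2π × 0.108 = 38.9°
tan(βl) = 0.806
Z_in = Z_0·(Z_L + jZ_0·tanβl)/(Z_0 + jZ_L·tanβl) = 50 − j21.6 Ω
Γ_s = (Z_in − Z_s)/(Z_in + Z_s) = (-25 − j21.6)/(125 − j21.6), |Γ_s| = 0.26

|Γ| ≈ 0.26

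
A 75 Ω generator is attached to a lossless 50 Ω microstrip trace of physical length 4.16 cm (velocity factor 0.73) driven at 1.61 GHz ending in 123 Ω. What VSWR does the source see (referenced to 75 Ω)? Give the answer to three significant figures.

λ = v/f = 0.73·c / 1.61 GHz = 0.136 m
βl = 2π·l/λ = 2π × 0.306 = 110°
tan(βl) = -2.73
Z_in = Z_0·(Z_L + jZ_0·tanβl)/(Z_0 + jZ_L·tanβl) = 22.5 + j14.9 Ω
Γ_s = (Z_in − Z_s)/(Z_in + Z_s) = (-52.5 + j14.9)/(97.5 + j14.9), |Γ_s| = 0.553
VSWR = (1 + |Γ_s|)/(1 − |Γ_s|)

VSWR ≈ 3.47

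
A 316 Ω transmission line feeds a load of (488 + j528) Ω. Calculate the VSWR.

Γ = (Z_L − Z_0)/(Z_L + Z_0) = (172 + j528)/(804 + j528)
|Γ| = 555/962 = 0.577
VSWR = (1 + |Γ|)/(1 − |Γ|) = 1.58/0.423

VSWR ≈ 3.73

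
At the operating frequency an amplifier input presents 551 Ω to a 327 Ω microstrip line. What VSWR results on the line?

VSWR ≈ 1.69

For a purely resistive load, VSWR = R_L/Z_0 or Z_0/R_L (whichever > 1) = 551/327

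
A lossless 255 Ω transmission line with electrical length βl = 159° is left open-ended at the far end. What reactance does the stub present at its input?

X_in ≈ 664 Ω (inductive)

tan(βl) = -0.384
For an open-ended stub, Z_in = −jZ_0·cot(βl) = −jZ_0/tan(βl)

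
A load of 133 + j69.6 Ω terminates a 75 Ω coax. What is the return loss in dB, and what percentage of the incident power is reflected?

Γ = (58 + j69.6)/(208 + j69.6), |Γ| = 0.413
RL = −20·log₁₀(0.413) = 7.68 dB
P_refl/P_inc = |Γ|² = 0.171

RL ≈ 7.68 dB; 17.1% of incident power reflected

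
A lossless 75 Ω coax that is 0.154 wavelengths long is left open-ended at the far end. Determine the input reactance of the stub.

βl = 2π × 0.154 = 55.4°
tan(βl) = 1.45
For an open-ended stub, Z_in = −jZ_0·cot(βl) = −jZ_0/tan(βl)

X_in ≈ -51.7 Ω (capacitive)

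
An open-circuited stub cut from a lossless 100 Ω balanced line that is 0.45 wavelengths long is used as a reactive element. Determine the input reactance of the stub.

X_in ≈ 308 Ω (inductive)

βl = 2π × 0.45 = 162°
tan(βl) = -0.325
For an open-circuited stub, Z_in = −jZ_0·cot(βl) = −jZ_0/tan(βl)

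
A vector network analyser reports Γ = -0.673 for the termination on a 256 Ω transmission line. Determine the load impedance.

Z_L ≈ 50 Ω

Z_L = Z_0·(1 + Γ)/(1 − Γ) = 256·(0.327)/(1.67)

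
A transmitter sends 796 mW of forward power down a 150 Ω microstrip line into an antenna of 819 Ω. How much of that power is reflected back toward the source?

P_reflected ≈ 379 mW

Γ = (819 − 150)/(819 + 150) = 0.69
|Γ|² = 0.477
P_refl = |Γ|²·P_inc = 379 mW, P_del = (1 − |Γ|²)·P_inc = 417 mW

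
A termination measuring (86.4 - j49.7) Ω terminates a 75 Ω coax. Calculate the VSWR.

Γ = (Z_L − Z_0)/(Z_L + Z_0) = (11.4 − j49.7)/(161.4 − j49.7)
|Γ| = 51/169 = 0.302
VSWR = (1 + |Γ|)/(1 − |Γ|) = 1.3/0.698

VSWR ≈ 1.87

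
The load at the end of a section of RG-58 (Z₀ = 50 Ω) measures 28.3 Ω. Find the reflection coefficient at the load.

Γ = -0.277

Γ = (Z_L − Z_0)/(Z_L + Z_0) = (28.3 − 50)/(28.3 + 50) = -21.7/78.3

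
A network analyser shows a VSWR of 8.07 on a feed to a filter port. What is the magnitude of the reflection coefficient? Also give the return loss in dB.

|Γ| = (S − 1)/(S + 1) = (8.07 − 1)/(8.07 + 1) = 7.07/9.07
RL = −20·log₁₀|Γ| = −20·log₁₀(0.779)

|Γ| ≈ 0.779; return loss ≈ 2.16 dB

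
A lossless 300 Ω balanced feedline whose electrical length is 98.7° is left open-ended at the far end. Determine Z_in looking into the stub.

tan(βl) = -6.54
For an open-ended stub, Z_in = −jZ_0·cot(βl) = −jZ_0/tan(βl)

Z_in ≈ +j45.9 Ω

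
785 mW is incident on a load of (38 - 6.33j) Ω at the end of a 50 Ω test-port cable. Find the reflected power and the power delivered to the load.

|Γ| = |(-12 − j6.33)/(88 − j6.33)| = 0.154
|Γ|² = 0.0236
P_refl = |Γ|²·P_inc = 18.6 mW, P_del = (1 − |Γ|²)·P_inc = 766 mW

P_reflected ≈ 18.6 mW; P_delivered ≈ 766 mW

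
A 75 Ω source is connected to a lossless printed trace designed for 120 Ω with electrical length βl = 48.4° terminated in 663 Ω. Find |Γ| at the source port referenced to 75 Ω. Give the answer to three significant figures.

|Γ| ≈ 0.709

tan(βl) = 1.13
Z_in = Z_0·(Z_L + jZ_0·tanβl)/(Z_0 + jZ_L·tanβl) = 37.9 − j100 Ω
Γ_s = (Z_in − Z_s)/(Z_in + Z_s) = (-37.1 − j100)/(113 − j100), |Γ_s| = 0.709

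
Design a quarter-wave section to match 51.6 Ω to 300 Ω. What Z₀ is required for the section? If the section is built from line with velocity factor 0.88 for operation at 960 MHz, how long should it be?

Z_qwt ≈ 124 Ω; length ≈ 6.88 cm

Z_qwt = √(Z_0·R_L) = √(300 × 51.6) = √15480
λ = 0.88·c/f = 0.275 m, so l = λ/4 = 0.0688 m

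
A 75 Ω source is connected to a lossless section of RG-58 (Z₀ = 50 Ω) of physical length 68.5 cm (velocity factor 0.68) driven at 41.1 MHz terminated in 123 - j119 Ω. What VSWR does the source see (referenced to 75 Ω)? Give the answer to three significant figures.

VSWR ≈ 6.54

λ = v/f = 0.68·c / 41.1 MHz = 4.96 m
βl = 2π·l/λ = 2π × 0.138 = 49.7°
tan(βl) = 1.18
Z_in = Z_0·(Z_L + jZ_0·tanβl)/(Z_0 + jZ_L·tanβl) = 12.8 − j25.6 Ω
Γ_s = (Z_in − Z_s)/(Z_in + Z_s) = (-62.2 − j25.6)/(87.8 − j25.6), |Γ_s| = 0.735
VSWR = (1 + |Γ_s|)/(1 − |Γ_s|)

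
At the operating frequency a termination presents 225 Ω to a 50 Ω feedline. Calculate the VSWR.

VSWR ≈ 4.5

For a purely resistive load, VSWR = R_L/Z_0 or Z_0/R_L (whichever > 1) = 225/50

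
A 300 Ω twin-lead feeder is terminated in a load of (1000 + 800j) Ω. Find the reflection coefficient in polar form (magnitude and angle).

Γ = (Z_L − Z_0)/(Z_L + Z_0) = (700 + j800)/(1300 + j800)
|Γ| = 1060/1530 = 0.696

Γ ≈ 0.696 ∠ 17.2°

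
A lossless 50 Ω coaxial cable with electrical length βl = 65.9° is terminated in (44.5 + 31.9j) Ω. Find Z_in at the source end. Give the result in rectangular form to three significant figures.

Z_in ≈ 64.5 − j36.2 Ω

tan(βl) = tan(65.9°) = 2.24
Z_in = Z_0·(Z_L + jZ_0·tanβl)/(Z_0 + jZ_L·tanβl)
     = 50·(44.5 + j144)/(-21.3 + j99.5)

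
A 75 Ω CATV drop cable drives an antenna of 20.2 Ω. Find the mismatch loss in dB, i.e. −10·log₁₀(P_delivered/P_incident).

mismatch loss ≈ 1.75 dB

Γ = (20.2 − 75)/(20.2 + 75) = -0.576
|Γ|² = 0.331, so P_del/P_inc = 1 − |Γ|² = 0.669
ML = −10·log₁₀(1 − |Γ|²)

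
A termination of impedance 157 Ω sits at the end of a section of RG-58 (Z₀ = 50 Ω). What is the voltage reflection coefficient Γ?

Γ = 0.517

Γ = (Z_L − Z_0)/(Z_L + Z_0) = (157 − 50)/(157 + 50) = 107/207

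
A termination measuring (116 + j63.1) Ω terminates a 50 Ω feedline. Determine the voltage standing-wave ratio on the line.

VSWR ≈ 3.12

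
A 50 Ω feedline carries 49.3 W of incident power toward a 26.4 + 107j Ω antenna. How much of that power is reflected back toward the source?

P_reflected ≈ 34.2 W

|Γ| = |(-23.6 + j107)/(76.4 + j107)| = 0.833
|Γ|² = 0.695
P_refl = |Γ|²·P_inc = 34.2 W, P_del = (1 − |Γ|²)·P_inc = 15.1 W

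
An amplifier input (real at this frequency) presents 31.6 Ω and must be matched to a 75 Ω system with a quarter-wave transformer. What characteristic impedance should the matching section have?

Z_qwt = √(Z_0·R_L) = √(75 × 31.6) = √2370

Z_qwt ≈ 48.7 Ω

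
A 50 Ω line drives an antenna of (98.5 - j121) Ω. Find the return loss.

Γ = (48.5 − j121)/(148.5 − j121), |Γ| = 0.681
RL = −20·log₁₀|Γ| = −20·log₁₀(0.681)

RL ≈ 3.34 dB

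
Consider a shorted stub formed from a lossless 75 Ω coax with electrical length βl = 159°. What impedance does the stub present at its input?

Z_in ≈ −j28.8 Ω

tan(βl) = -0.384
For a shorted stub, Z_in = jZ_0·tan(βl)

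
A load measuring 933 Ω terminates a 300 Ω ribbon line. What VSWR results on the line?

VSWR ≈ 3.11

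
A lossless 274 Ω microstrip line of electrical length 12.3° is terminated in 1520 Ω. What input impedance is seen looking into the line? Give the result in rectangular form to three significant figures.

tan(βl) = tan(12.3°) = 0.218
Z_in = Z_0·(Z_L + jZ_0·tanβl)/(Z_0 + jZ_L·tanβl)
     = 274·(1520 + j59.7)/(274 + j331)

Z_in ≈ 646 − j722 Ω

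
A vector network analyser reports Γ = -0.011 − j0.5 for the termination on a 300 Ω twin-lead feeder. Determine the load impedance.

Z_L = Z_0·(1 + Γ)/(1 − Γ) = 300·(0.989 − j0.5)/(1.01 + j0.5)

Z_L ≈ 177 − j236 Ω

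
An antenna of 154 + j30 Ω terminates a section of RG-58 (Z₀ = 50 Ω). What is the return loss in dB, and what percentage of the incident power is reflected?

Γ = (104 + j30)/(204 + j30), |Γ| = 0.525
RL = −20·log₁₀(0.525) = 5.6 dB
P_refl/P_inc = |Γ|² = 0.276

RL ≈ 5.6 dB; 27.6% of incident power reflected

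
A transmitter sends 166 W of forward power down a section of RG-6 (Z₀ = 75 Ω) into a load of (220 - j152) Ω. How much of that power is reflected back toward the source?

P_reflected ≈ 66.5 W

|Γ| = |(145 − j152)/(295 − j152)| = 0.633
|Γ|² = 0.401
P_refl = |Γ|²·P_inc = 66.5 W, P_del = (1 − |Γ|²)·P_inc = 99.5 W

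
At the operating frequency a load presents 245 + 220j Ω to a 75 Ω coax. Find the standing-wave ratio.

VSWR ≈ 6.04

Γ = (Z_L − Z_0)/(Z_L + Z_0) = (170 + j220)/(320 + j220)
|Γ| = 278/388 = 0.716
VSWR = (1 + |Γ|)/(1 − |Γ|) = 1.72/0.284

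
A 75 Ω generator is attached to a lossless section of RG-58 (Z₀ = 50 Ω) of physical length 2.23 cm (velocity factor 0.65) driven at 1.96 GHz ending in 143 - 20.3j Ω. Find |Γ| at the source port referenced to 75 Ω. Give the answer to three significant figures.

λ = v/f = 0.65·c / 1.96 GHz = 0.0995 m
βl = 2π·l/λ = 2π × 0.224 = 80.7°
tan(βl) = 6.1
Z_in = Z_0·(Z_L + jZ_0·tanβl)/(Z_0 + jZ_L·tanβl) = 17.3 − j4.75 Ω
Γ_s = (Z_in − Z_s)/(Z_in + Z_s) = (-57.7 − j4.75)/(92.3 − j4.75), |Γ_s| = 0.627

|Γ| ≈ 0.627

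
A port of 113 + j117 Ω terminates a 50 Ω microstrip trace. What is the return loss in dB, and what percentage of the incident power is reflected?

RL ≈ 3.58 dB; 43.9% of incident power reflected

Γ = (63 + j117)/(163 + j117), |Γ| = 0.662
RL = −20·log₁₀(0.662) = 3.58 dB
P_refl/P_inc = |Γ|² = 0.439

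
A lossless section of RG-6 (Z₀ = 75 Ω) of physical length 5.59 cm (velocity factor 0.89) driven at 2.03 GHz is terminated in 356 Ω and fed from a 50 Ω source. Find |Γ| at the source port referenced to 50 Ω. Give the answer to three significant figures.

λ = v/f = 0.89·c / 2.03 GHz = 0.132 m
βl = 2π·l/λ = 2π × 0.425 = 153°
tan(βl) = -0.509
Z_in = Z_0·(Z_L + jZ_0·tanβl)/(Z_0 + jZ_L·tanβl) = 65.5 + j120 Ω
Γ_s = (Z_in − Z_s)/(Z_in + Z_s) = (15.5 + j120)/(115 + j120), |Γ_s| = 0.727

|Γ| ≈ 0.727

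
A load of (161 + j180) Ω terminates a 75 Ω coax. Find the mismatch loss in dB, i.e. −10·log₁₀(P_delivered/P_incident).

Γ = (86 + j180)/(236 + j180), |Γ| = 0.672
|Γ|² = 0.452, so P_del/P_inc = 1 − |Γ|² = 0.548
ML = −10·log₁₀(1 − |Γ|²)

mismatch loss ≈ 2.61 dB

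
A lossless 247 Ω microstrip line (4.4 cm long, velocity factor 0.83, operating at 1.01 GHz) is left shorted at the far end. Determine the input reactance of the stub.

λ = v/f = 0.83·c / 1.01 GHz = 0.247 m
βl = 2π·l/λ = 2π × 0.178 = 64.3°
tan(βl) = 2.07
For a shorted stub, Z_in = jZ_0·tan(βl)

X_in ≈ 512 Ω (inductive)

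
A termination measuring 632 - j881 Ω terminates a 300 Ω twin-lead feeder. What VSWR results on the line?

VSWR ≈ 6.52

Γ = (Z_L − Z_0)/(Z_L + Z_0) = (332 − j881)/(932 − j881)
|Γ| = 941/1280 = 0.734
VSWR = (1 + |Γ|)/(1 − |Γ|) = 1.73/0.266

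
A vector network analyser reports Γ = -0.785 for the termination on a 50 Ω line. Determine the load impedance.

Z_L = Z_0·(1 + Γ)/(1 − Γ) = 50·(0.215)/(1.79)

Z_L ≈ 6.02 Ω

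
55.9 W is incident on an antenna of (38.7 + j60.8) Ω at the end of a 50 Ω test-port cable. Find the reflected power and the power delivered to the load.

|Γ| = |(-11.3 + j60.8)/(88.7 + j60.8)| = 0.575
|Γ|² = 0.331
P_refl = |Γ|²·P_inc = 18.5 W, P_del = (1 − |Γ|²)·P_inc = 37.4 W

P_reflected ≈ 18.5 W; P_delivered ≈ 37.4 W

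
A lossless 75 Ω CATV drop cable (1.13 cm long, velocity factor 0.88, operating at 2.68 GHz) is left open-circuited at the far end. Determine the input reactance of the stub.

X_in ≈ -85.4 Ω (capacitive)

λ = v/f = 0.88·c / 2.68 GHz = 0.0985 m
βl = 2π·l/λ = 2π × 0.115 = 41.3°
tan(βl) = 0.878
For an open-circuited stub, Z_in = −jZ_0·cot(βl) = −jZ_0/tan(βl)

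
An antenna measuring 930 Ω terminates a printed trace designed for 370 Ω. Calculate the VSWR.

For a purely resistive load, VSWR = R_L/Z_0 or Z_0/R_L (whichever > 1) = 930/370

VSWR ≈ 2.51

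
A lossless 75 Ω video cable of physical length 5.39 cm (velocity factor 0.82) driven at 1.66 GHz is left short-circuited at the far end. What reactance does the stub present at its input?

λ = v/f = 0.82·c / 1.66 GHz = 0.148 m
βl = 2π·l/λ = 2π × 0.364 = 131°
tan(βl) = -1.15
For a short-circuited stub, Z_in = jZ_0·tan(βl)

X_in ≈ -86.5 Ω (capacitive)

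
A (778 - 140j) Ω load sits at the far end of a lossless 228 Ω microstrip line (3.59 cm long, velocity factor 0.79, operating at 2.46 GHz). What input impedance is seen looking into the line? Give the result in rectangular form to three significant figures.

λ = v/f = 0.79·c / 2.46 GHz = 0.0963 m
βl = 2π·l/λ = 2π × 0.373 = 134°
tan(βl) = tan(134°) = -1.03
Z_in = Z_0·(Z_L + jZ_0·tanβl)/(Z_0 + jZ_L·tanβl)
     = 228·(778 − j375)/(83.8 − j801)

Z_in ≈ 128 + j208 Ω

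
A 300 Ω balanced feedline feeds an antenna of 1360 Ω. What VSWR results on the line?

VSWR ≈ 4.53

Γ = (1360 − 300)/(1360 + 300) = 0.639
VSWR = (1 + 0.639)/(1 − 0.639)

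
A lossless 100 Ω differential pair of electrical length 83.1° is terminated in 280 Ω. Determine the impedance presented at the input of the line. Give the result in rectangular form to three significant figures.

Z_in ≈ 36.2 − j10.5 Ω

tan(βl) = tan(83.1°) = 8.26
Z_in = Z_0·(Z_L + jZ_0·tanβl)/(Z_0 + jZ_L·tanβl)
     = 100·(280 + j826)/(100 + j2310)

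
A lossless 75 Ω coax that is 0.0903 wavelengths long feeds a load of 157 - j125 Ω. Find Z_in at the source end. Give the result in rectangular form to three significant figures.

Z_in ≈ 36.6 − j61.1 Ω

βl = 2π × 0.0903 = 32.5°
tan(βl) = tan(32.5°) = 0.637
Z_in = Z_0·(Z_L + jZ_0·tanβl)/(Z_0 + jZ_L·tanβl)
     = 75·(157 − j77.2)/(155 + j100)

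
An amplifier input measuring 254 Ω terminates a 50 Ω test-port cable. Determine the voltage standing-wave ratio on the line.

For a purely resistive load, VSWR = R_L/Z_0 or Z_0/R_L (whichever > 1) = 254/50

VSWR ≈ 5.08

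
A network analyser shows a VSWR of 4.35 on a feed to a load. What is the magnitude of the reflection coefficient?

|Γ| = (S − 1)/(S + 1) = (4.35 − 1)/(4.35 + 1) = 3.35/5.35

|Γ| ≈ 0.626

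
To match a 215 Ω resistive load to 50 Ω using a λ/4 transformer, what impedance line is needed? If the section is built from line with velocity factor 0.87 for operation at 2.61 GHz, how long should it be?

Z_qwt = √(Z_0·R_L) = √(50 × 215) = √10750
λ = 0.87·c/f = 0.1 m, so l = λ/4 = 0.025 m

Z_qwt ≈ 104 Ω; length ≈ 2.5 cm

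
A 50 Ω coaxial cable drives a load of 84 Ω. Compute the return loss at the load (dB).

Γ = (84 − 50)/(84 + 50) = 0.254
RL = −20·log₁₀|Γ| = −20·log₁₀(0.254)

RL ≈ 11.9 dB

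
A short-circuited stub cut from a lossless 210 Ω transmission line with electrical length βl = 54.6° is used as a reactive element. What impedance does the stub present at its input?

Z_in ≈ +j295 Ω

tan(βl) = 1.41
For a short-circuited stub, Z_in = jZ_0·tan(βl)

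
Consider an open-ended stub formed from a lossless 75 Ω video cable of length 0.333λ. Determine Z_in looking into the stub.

βl = 2π × 0.333 = 120°
tan(βl) = -1.74
For an open-ended stub, Z_in = −jZ_0·cot(βl) = −jZ_0/tan(βl)

Z_in ≈ +j43.1 Ω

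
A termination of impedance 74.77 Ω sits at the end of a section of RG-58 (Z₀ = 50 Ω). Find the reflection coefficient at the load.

Γ = 0.199

Γ = (Z_L − Z_0)/(Z_L + Z_0) = (74.77 − 50)/(74.77 + 50) = 24.77/124.8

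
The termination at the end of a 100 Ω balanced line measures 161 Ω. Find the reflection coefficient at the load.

Γ = 0.234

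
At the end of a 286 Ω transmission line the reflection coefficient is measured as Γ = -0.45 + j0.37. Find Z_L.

Z_L ≈ 84.4 + j94.5 Ω

Z_L = Z_0·(1 + Γ)/(1 − Γ) = 286·(0.55 + j0.37)/(1.45 − j0.37)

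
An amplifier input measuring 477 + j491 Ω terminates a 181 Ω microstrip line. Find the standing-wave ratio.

VSWR ≈ 5.63

Γ = (Z_L − Z_0)/(Z_L + Z_0) = (296 + j491)/(658 + j491)
|Γ| = 573/821 = 0.698
VSWR = (1 + |Γ|)/(1 − |Γ|) = 1.7/0.302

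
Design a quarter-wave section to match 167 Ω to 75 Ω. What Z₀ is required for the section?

Z_qwt ≈ 112 Ω

Z_qwt = √(Z_0·R_L) = √(75 × 167) = √12520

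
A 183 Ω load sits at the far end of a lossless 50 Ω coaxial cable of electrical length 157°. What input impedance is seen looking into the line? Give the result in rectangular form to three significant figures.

tan(βl) = tan(157°) = -0.424
Z_in = Z_0·(Z_L + jZ_0·tanβl)/(Z_0 + jZ_L·tanβl)
     = 50·(183 − j21.2)/(50 − j77.7)

Z_in ≈ 63.3 + j77.1 Ω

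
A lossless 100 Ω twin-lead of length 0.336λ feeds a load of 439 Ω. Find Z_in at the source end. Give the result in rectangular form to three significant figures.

βl = 2π × 0.336 = 121°
tan(βl) = tan(121°) = -1.67
Z_in = Z_0·(Z_L + jZ_0·tanβl)/(Z_0 + jZ_L·tanβl)
     = 100·(439 − j167)/(100 − j732)

Z_in ≈ 30.4 + j55.8 Ω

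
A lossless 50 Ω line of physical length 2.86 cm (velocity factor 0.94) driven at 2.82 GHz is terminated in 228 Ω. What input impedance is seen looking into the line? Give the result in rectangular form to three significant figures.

λ = v/f = 0.94·c / 2.82 GHz = 0.1 m
βl = 2π·l/λ = 2π × 0.286 = 103°
tan(βl) = tan(103°) = -4.35
Z_in = Z_0·(Z_L + jZ_0·tanβl)/(Z_0 + jZ_L·tanβl)
     = 50·(228 − j217)/(50 − j991)

Z_in ≈ 11.5 + j10.9 Ω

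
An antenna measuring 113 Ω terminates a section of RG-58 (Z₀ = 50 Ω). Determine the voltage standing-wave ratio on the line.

Γ = (113 − 50)/(113 + 50) = 0.387
VSWR = (1 + 0.387)/(1 − 0.387)

VSWR ≈ 2.26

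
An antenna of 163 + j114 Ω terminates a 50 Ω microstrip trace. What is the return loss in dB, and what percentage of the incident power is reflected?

Γ = (113 + j114)/(213 + j114), |Γ| = 0.664
RL = −20·log₁₀(0.664) = 3.55 dB
P_refl/P_inc = |Γ|² = 0.441

RL ≈ 3.55 dB; 44.1% of incident power reflected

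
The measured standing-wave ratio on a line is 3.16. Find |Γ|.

|Γ| ≈ 0.519

|Γ| = (S − 1)/(S + 1) = (3.16 − 1)/(3.16 + 1) = 2.16/4.16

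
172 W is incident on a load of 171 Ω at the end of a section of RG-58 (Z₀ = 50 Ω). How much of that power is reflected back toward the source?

P_reflected ≈ 51.6 W

Γ = (171 − 50)/(171 + 50) = 0.548
|Γ|² = 0.3
P_refl = |Γ|²·P_inc = 51.6 W, P_del = (1 − |Γ|²)·P_inc = 120 W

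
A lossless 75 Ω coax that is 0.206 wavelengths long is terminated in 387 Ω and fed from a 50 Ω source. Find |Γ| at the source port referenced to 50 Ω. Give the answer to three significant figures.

|Γ| ≈ 0.581

βl = 2π × 0.206 = 74.2°
tan(βl) = 3.52
Z_in = Z_0·(Z_L + jZ_0·tanβl)/(Z_0 + jZ_L·tanβl) = 15.7 − j20.4 Ω
Γ_s = (Z_in − Z_s)/(Z_in + Z_s) = (-34.3 − j20.4)/(65.7 − j20.4), |Γ_s| = 0.581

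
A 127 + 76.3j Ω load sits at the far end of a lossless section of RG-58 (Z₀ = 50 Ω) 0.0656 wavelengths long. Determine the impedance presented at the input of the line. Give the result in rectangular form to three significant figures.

βl = 2π × 0.0656 = 23.6°
tan(βl) = tan(23.6°) = 0.437
Z_in = Z_0·(Z_L + jZ_0·tanβl)/(Z_0 + jZ_L·tanβl)
     = 50·(127 + j98.2)/(16.6 + j55.5)

Z_in ≈ 113 − j80.6 Ω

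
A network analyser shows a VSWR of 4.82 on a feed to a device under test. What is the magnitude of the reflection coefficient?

|Γ| ≈ 0.656

|Γ| = (S − 1)/(S + 1) = (4.82 − 1)/(4.82 + 1) = 3.82/5.82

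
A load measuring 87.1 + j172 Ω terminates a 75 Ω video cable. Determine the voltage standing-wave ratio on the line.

VSWR ≈ 6.39

Γ = (Z_L − Z_0)/(Z_L + Z_0) = (12.1 + j172)/(162.1 + j172)
|Γ| = 172/236 = 0.73
VSWR = (1 + |Γ|)/(1 − |Γ|) = 1.73/0.27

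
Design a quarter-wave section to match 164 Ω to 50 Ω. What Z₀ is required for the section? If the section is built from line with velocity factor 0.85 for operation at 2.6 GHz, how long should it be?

Z_qwt ≈ 90.6 Ω; length ≈ 2.45 cm

Z_qwt = √(Z_0·R_L) = √(50 × 164) = √8200
λ = 0.85·c/f = 0.0981 m, so l = λ/4 = 0.0245 m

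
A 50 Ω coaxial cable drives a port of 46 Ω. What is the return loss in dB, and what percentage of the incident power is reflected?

Γ = (46 − 50)/(46 + 50) = -0.0417
RL = −20·log₁₀(0.0417) = 27.6 dB
P_refl/P_inc = |Γ|² = 0.00174

RL ≈ 27.6 dB; 0.174% of incident power reflected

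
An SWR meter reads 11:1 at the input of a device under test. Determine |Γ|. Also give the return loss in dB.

|Γ| ≈ 0.833; return loss ≈ 1.58 dB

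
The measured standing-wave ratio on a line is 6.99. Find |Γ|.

|Γ| ≈ 0.75

|Γ| = (S − 1)/(S + 1) = (6.99 − 1)/(6.99 + 1) = 5.99/7.99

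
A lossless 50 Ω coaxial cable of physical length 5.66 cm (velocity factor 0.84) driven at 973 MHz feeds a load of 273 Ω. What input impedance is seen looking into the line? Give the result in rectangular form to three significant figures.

λ = v/f = 0.84·c / 973 MHz = 0.259 m
βl = 2π·l/λ = 2π × 0.219 = 78.7°
tan(βl) = tan(78.7°) = 4.99
Z_in = Z_0·(Z_L + jZ_0·tanβl)/(Z_0 + jZ_L·tanβl)
     = 50·(273 + j250)/(50 + j1360)

Z_in ≈ 9.51 − j9.67 Ω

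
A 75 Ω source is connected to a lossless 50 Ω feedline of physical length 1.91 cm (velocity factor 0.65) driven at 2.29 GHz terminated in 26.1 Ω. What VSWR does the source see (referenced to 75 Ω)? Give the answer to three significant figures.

VSWR ≈ 1.35

λ = v/f = 0.65·c / 2.29 GHz = 0.0852 m
βl = 2π·l/λ = 2π × 0.224 = 80.7°
tan(βl) = 6.14
Z_in = Z_0·(Z_L + jZ_0·tanβl)/(Z_0 + jZ_L·tanβl) = 89.6 + j19.8 Ω
Γ_s = (Z_in − Z_s)/(Z_in + Z_s) = (14.6 + j19.8)/(165 + j19.8), |Γ_s| = 0.148
VSWR = (1 + |Γ_s|)/(1 − |Γ_s|)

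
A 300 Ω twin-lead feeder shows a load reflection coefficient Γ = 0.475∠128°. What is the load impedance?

Z_L ≈ 128 + j124 Ω

Z_L = Z_0·(1 + Γ)/(1 − Γ) = 300·(0.708 + j0.374)/(1.29 − j0.374)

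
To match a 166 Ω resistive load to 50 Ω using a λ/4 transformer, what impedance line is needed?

Z_qwt = √(Z_0·R_L) = √(50 × 166) = √8300

Z_qwt ≈ 91.1 Ω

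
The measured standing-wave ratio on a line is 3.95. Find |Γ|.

|Γ| = (S − 1)/(S + 1) = (3.95 − 1)/(3.95 + 1) = 2.95/4.95

|Γ| ≈ 0.596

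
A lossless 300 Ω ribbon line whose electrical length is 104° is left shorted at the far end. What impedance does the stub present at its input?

Z_in ≈ −j1200 Ω

tan(βl) = -4.01
For a shorted stub, Z_in = jZ_0·tan(βl)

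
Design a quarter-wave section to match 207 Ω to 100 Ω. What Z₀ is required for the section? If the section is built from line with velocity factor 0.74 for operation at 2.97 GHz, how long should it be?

Z_qwt ≈ 144 Ω; length ≈ 1.87 cm

Z_qwt = √(Z_0·R_L) = √(100 × 207) = √20700
λ = 0.74·c/f = 0.0747 m, so l = λ/4 = 0.0187 m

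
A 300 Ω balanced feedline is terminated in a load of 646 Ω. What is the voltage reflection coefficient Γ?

Γ = 0.366

Γ = (Z_L − Z_0)/(Z_L + Z_0) = (646 − 300)/(646 + 300) = 346/946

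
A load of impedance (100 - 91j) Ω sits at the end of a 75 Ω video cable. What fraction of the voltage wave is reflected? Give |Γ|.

|Γ| ≈ 0.478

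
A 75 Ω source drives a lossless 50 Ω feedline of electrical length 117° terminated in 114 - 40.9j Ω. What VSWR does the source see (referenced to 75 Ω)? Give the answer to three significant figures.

VSWR ≈ 3.23

tan(βl) = -1.96
Z_in = Z_0·(Z_L + jZ_0·tanβl)/(Z_0 + jZ_L·tanβl) = 27.1 + j29.1 Ω
Γ_s = (Z_in − Z_s)/(Z_in + Z_s) = (-47.9 + j29.1)/(102 + j29.1), |Γ_s| = 0.528
VSWR = (1 + |Γ_s|)/(1 − |Γ_s|)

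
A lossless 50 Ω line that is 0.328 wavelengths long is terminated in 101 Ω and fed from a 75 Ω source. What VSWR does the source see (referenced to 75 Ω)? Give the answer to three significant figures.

βl = 2π × 0.328 = 118°
tan(βl) = -1.87
Z_in = Z_0·(Z_L + jZ_0·tanβl)/(Z_0 + jZ_L·tanβl) = 29.7 + j18.8 Ω
Γ_s = (Z_in − Z_s)/(Z_in + Z_s) = (-45.3 + j18.8)/(105 + j18.8), |Γ_s| = 0.461
VSWR = (1 + |Γ_s|)/(1 − |Γ_s|)

VSWR ≈ 2.71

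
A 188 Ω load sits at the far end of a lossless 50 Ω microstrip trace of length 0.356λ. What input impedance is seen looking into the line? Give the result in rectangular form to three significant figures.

βl = 2π × 0.356 = 128°
tan(βl) = tan(128°) = -1.27
Z_in = Z_0·(Z_L + jZ_0·tanβl)/(Z_0 + jZ_L·tanβl)
     = 50·(188 − j63.6)/(50 − j239)

Z_in ≈ 20.6 + j35 Ω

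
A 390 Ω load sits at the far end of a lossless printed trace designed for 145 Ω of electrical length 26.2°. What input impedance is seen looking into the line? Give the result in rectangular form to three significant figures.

Z_in ≈ 176 − j162 Ω

tan(βl) = tan(26.2°) = 0.492
Z_in = Z_0·(Z_L + jZ_0·tanβl)/(Z_0 + jZ_L·tanβl)
     = 145·(390 + j71.3)/(145 + j192)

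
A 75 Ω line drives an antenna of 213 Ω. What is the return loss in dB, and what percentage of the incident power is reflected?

Γ = (213 − 75)/(213 + 75) = 0.479
RL = −20·log₁₀(0.479) = 6.39 dB
P_refl/P_inc = |Γ|² = 0.23

RL ≈ 6.39 dB; 23% of incident power reflected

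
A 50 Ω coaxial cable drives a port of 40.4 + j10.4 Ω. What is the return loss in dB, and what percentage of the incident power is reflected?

RL ≈ 16.2 dB; 2.42% of incident power reflected

Γ = (-9.6 + j10.4)/(90.4 + j10.4), |Γ| = 0.156
RL = −20·log₁₀(0.156) = 16.2 dB
P_refl/P_inc = |Γ|² = 0.0242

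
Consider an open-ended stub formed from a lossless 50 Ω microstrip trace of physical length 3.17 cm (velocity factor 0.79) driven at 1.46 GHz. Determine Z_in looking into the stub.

Z_in ≈ −j17.9 Ω

λ = v/f = 0.79·c / 1.46 GHz = 0.162 m
βl = 2π·l/λ = 2π × 0.195 = 70.3°
tan(βl) = 2.79
For an open-ended stub, Z_in = −jZ_0·cot(βl) = −jZ_0/tan(βl)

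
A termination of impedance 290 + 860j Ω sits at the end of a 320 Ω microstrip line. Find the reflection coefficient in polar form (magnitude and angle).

Γ = (Z_L − Z_0)/(Z_L + Z_0) = (-30 + j860)/(610 + j860)
|Γ| = 861/1050 = 0.816

Γ ≈ 0.816 ∠ 37.3°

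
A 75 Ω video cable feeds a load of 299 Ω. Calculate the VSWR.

For a purely resistive load, VSWR = R_L/Z_0 or Z_0/R_L (whichever > 1) = 299/75

VSWR ≈ 3.99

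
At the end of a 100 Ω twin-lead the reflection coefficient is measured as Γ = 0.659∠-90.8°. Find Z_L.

Z_L ≈ 38.9 − j90.7 Ω

Z_L = Z_0·(1 + Γ)/(1 − Γ) = 100·(0.991 − j0.659)/(1.01 + j0.659)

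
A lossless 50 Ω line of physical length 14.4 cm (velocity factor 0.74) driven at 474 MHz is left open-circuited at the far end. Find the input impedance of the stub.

Z_in ≈ +j18.9 Ω

λ = v/f = 0.74·c / 474 MHz = 0.468 m
βl = 2π·l/λ = 2π × 0.307 = 111°
tan(βl) = -2.65
For an open-circuited stub, Z_in = −jZ_0·cot(βl) = −jZ_0/tan(βl)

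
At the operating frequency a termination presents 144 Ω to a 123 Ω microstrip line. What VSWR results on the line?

VSWR ≈ 1.17

Γ = (144 − 123)/(144 + 123) = 0.0787
VSWR = (1 + 0.0787)/(1 − 0.0787)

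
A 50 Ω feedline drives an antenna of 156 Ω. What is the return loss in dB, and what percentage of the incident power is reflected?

Γ = (156 − 50)/(156 + 50) = 0.515
RL = −20·log₁₀(0.515) = 5.77 dB
P_refl/P_inc = |Γ|² = 0.265

RL ≈ 5.77 dB; 26.5% of incident power reflected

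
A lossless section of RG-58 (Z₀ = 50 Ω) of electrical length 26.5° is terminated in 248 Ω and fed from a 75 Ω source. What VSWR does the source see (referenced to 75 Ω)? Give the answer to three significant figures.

tan(βl) = 0.499
Z_in = Z_0·(Z_L + jZ_0·tanβl)/(Z_0 + jZ_L·tanβl) = 43.5 − j82.7 Ω
Γ_s = (Z_in − Z_s)/(Z_in + Z_s) = (-31.5 − j82.7)/(119 − j82.7), |Γ_s| = 0.612
VSWR = (1 + |Γ_s|)/(1 − |Γ_s|)

VSWR ≈ 4.16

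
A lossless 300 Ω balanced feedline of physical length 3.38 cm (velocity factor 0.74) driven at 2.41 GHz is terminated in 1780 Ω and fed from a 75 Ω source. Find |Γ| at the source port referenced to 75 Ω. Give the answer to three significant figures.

λ = v/f = 0.74·c / 2.41 GHz = 0.0921 m
βl = 2π·l/λ = 2π × 0.367 = 132°
tan(βl) = -1.11
Z_in = Z_0·(Z_L + jZ_0·tanβl)/(Z_0 + jZ_L·tanβl) = 89.7 + j257 Ω
Γ_s = (Z_in − Z_s)/(Z_in + Z_s) = (14.7 + j257)/(165 + j257), |Γ_s| = 0.844

|Γ| ≈ 0.844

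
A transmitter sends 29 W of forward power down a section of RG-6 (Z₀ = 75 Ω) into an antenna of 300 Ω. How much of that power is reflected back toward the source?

P_reflected ≈ 10.4 W

Γ = (300 − 75)/(300 + 75) = 0.6
|Γ|² = 0.36
P_refl = |Γ|²·P_inc = 10.4 W, P_del = (1 − |Γ|²)·P_inc = 18.6 W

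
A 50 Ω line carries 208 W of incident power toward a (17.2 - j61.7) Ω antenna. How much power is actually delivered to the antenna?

P_delivered ≈ 86 W

|Γ| = |(-32.8 − j61.7)/(67.2 − j61.7)| = 0.766
|Γ|² = 0.587
P_refl = |Γ|²·P_inc = 122 W, P_del = (1 − |Γ|²)·P_inc = 86 W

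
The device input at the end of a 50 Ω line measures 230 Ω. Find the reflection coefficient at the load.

Γ = 0.643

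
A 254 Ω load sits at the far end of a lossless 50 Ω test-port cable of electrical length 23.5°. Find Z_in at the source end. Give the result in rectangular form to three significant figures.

Z_in ≈ 51.4 − j91.7 Ω

tan(βl) = tan(23.5°) = 0.435
Z_in = Z_0·(Z_L + jZ_0·tanβl)/(Z_0 + jZ_L·tanβl)
     = 50·(254 + j21.7)/(50 + j110)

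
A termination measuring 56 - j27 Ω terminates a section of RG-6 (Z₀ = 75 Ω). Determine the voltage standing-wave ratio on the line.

VSWR ≈ 1.66

Γ = (Z_L − Z_0)/(Z_L + Z_0) = (-19 − j27)/(131 − j27)
|Γ| = 33/134 = 0.247
VSWR = (1 + |Γ|)/(1 − |Γ|) = 1.25/0.753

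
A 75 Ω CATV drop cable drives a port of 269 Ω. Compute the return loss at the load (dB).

RL ≈ 4.98 dB

Γ = (269 − 75)/(269 + 75) = 0.564
RL = −20·log₁₀|Γ| = −20·log₁₀(0.564)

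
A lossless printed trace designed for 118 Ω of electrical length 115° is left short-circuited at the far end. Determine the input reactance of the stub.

X_in ≈ -253 Ω (capacitive)

tan(βl) = -2.14
For a short-circuited stub, Z_in = jZ_0·tan(βl)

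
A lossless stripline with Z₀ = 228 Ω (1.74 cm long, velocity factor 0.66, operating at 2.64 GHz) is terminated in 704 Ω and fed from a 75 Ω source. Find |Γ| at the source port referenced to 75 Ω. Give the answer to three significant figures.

|Γ| ≈ 0.153

λ = v/f = 0.66·c / 2.64 GHz = 0.075 m
βl = 2π·l/λ = 2π × 0.232 = 83.5°
tan(βl) = 8.8
Z_in = Z_0·(Z_L + jZ_0·tanβl)/(Z_0 + jZ_L·tanβl) = 74.7 − j23.1 Ω
Γ_s = (Z_in − Z_s)/(Z_in + Z_s) = (-0.308 − j23.1)/(150 − j23.1), |Γ_s| = 0.153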